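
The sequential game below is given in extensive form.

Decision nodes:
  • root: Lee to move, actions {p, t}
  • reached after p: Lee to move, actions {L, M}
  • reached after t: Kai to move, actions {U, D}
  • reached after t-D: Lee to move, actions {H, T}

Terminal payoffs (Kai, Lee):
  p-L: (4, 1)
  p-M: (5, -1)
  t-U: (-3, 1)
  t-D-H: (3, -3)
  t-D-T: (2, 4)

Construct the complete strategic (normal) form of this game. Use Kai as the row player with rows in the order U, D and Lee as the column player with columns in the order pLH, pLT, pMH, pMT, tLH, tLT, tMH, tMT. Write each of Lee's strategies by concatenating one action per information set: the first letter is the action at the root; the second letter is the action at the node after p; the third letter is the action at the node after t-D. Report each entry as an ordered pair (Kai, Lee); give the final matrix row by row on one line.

U: (4,1) (4,1) (5,-1) (5,-1) (-3,1) (-3,1) (-3,1) (-3,1) | D: (4,1) (4,1) (5,-1) (5,-1) (3,-3) (2,4) (3,-3) (2,4)

          pLH      pLT      pMH      pMT      tLH      tLT      tMH      tMT
   U    (4,1)    (4,1)   (5,-1)   (5,-1)   (-3,1)   (-3,1)   (-3,1)   (-3,1)
   D    (4,1)    (4,1)   (5,-1)   (5,-1)   (3,-3)    (2,4)   (3,-3)    (2,4)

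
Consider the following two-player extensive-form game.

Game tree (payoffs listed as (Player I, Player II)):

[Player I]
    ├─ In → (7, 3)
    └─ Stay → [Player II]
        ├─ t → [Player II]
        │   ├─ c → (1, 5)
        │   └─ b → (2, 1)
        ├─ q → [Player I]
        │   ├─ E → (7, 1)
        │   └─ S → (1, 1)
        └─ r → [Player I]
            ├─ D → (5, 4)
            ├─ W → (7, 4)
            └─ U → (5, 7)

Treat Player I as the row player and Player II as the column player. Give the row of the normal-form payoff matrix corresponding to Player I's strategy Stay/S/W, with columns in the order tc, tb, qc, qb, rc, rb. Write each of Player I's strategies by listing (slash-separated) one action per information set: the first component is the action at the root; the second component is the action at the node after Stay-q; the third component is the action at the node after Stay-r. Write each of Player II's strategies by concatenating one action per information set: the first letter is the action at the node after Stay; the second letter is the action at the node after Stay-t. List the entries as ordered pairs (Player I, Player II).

(1,5) (2,1) (1,1) (1,1) (7,4) (7,4)

vs tc: Player I plays Stay → Player II plays t at [Stay] → Player II plays c at [Stay-t] → (1, 5)
vs tb: Player I plays Stay → Player II plays t at [Stay] → Player II plays b at [Stay-t] → (2, 1)
vs qc: Player I plays Stay → Player II plays q at [Stay] → Player I plays S at [Stay-q] → (1, 1)
vs qb: Player I plays Stay → Player II plays q at [Stay] → Player I plays S at [Stay-q] → (1, 1)
vs rc: Player I plays Stay → Player II plays r at [Stay] → Player I plays W at [Stay-r] → (7, 4)
vs rb: Player I plays Stay → Player II plays r at [Stay] → Player I plays W at [Stay-r] → (7, 4)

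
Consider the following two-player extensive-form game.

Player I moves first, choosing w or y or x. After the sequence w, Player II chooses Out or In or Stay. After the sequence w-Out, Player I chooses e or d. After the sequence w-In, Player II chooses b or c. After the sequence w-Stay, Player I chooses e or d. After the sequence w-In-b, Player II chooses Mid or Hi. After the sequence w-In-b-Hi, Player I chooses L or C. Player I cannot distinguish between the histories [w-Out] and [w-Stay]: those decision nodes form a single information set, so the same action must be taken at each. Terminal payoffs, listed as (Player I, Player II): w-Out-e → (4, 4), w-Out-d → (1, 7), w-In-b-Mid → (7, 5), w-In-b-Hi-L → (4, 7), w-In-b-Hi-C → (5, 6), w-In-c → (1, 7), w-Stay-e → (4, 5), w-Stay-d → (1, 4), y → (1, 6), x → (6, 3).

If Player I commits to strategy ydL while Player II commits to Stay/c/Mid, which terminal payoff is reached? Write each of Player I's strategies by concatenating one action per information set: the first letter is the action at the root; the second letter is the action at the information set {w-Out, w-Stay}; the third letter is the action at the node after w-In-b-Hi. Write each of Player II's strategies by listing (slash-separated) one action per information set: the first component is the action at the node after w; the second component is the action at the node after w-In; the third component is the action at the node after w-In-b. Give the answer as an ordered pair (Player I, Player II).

(1, 6)

Trace the play path from the root:
  Player I plays y
→ terminal payoff (1, 6).
(Player I's choice at the information set {w-Out, w-Stay} is never reached on this path, so it doesn't affect the outcome.)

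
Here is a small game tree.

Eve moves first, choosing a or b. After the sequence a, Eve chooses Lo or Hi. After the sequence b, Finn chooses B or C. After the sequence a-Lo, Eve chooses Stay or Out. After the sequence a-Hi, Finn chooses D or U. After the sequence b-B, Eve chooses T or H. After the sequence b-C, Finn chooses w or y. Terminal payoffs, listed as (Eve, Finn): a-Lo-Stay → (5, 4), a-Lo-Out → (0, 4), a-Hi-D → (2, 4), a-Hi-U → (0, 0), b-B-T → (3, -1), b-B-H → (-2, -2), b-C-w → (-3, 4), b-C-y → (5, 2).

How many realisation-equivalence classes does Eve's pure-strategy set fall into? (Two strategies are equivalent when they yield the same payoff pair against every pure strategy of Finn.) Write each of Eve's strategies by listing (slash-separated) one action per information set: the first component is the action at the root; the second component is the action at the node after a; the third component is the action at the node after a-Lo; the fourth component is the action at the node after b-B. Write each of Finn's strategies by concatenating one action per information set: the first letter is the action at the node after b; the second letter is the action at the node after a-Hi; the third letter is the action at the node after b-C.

Eve has 16 pure strategies: a/Lo/Stay/T, a/Lo/Stay/H, a/Lo/Out/T, a/Lo/Out/H, a/Hi/Stay/T, a/Hi/Stay/H, a/Hi/Out/T, a/Hi/Out/H, b/Lo/Stay/T, b/Lo/Stay/H, b/Lo/Out/T, b/Lo/Out/H, b/Hi/Stay/T, b/Hi/Stay/H, b/Hi/Out/T, b/Hi/Out/H. Columns: BDw, BDy, BUw, BUy, CDw, CDy, CUw, CUy.
{a/Lo/Stay/T, a/Lo/Stay/H} → row (5,4) (5,4) (5,4) (5,4) (5,4) (5,4) (5,4) (5,4)
{a/Lo/Out/T, a/Lo/Out/H} → row (0,4) (0,4) (0,4) (0,4) (0,4) (0,4) (0,4) (0,4)
{a/Hi/Stay/T, a/Hi/Stay/H, a/Hi/Out/T, a/Hi/Out/H} → row (2,4) (2,4) (0,0) (0,0) (2,4) (2,4) (0,0) (0,0)
{b/Lo/Stay/T, b/Lo/Out/T, b/Hi/Stay/T, b/Hi/Out/T} → row (3,-1) (3,-1) (3,-1) (3,-1) (-3,4) (5,2) (-3,4) (5,2)
{b/Lo/Stay/H, b/Lo/Out/H, b/Hi/Stay/H, b/Hi/Out/H} → row (-2,-2) (-2,-2) (-2,-2) (-2,-2) (-3,4) (5,2) (-3,4) (5,2)
That's 5 distinct rows out of 16 strategies.

5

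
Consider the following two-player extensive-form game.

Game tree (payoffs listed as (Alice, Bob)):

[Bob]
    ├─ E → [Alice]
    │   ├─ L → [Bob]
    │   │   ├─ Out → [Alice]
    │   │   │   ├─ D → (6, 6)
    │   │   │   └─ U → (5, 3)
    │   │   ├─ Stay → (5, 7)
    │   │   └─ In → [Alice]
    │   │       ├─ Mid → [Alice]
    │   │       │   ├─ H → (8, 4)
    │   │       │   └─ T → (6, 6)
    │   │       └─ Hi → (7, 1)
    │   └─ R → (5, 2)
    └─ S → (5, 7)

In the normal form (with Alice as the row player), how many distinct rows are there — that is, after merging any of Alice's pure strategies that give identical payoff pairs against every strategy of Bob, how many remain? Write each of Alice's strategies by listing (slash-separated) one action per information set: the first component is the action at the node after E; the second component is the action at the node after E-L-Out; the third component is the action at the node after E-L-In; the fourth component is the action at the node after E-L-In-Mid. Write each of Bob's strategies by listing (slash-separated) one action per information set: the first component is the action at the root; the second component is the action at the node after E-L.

Alice has 16 pure strategies: L/D/Mid/H, L/D/Mid/T, L/D/Hi/H, L/D/Hi/T, L/U/Mid/H, L/U/Mid/T, L/U/Hi/H, L/U/Hi/T, R/D/Mid/H, R/D/Mid/T, R/D/Hi/H, R/D/Hi/T, R/U/Mid/H, R/U/Mid/T, R/U/Hi/H, R/U/Hi/T. Columns: E/Out, E/Stay, E/In, S/Out, S/Stay, S/In.
{L/D/Mid/H} → row (6,6) (5,7) (8,4) (5,7) (5,7) (5,7)
{L/D/Mid/T} → row (6,6) (5,7) (6,6) (5,7) (5,7) (5,7)
{L/D/Hi/H, L/D/Hi/T} → row (6,6) (5,7) (7,1) (5,7) (5,7) (5,7)
{L/U/Mid/H} → row (5,3) (5,7) (8,4) (5,7) (5,7) (5,7)
{L/U/Mid/T} → row (5,3) (5,7) (6,6) (5,7) (5,7) (5,7)
{L/U/Hi/H, L/U/Hi/T} → row (5,3) (5,7) (7,1) (5,7) (5,7) (5,7)
{R/D/Mid/H, R/D/Mid/T, R/D/Hi/H, R/D/Hi/T, R/U/Mid/H, R/U/Mid/T, R/U/Hi/H, R/U/Hi/T} → row (5,2) (5,2) (5,2) (5,7) (5,7) (5,7)
That's 7 distinct rows out of 16 strategies.

7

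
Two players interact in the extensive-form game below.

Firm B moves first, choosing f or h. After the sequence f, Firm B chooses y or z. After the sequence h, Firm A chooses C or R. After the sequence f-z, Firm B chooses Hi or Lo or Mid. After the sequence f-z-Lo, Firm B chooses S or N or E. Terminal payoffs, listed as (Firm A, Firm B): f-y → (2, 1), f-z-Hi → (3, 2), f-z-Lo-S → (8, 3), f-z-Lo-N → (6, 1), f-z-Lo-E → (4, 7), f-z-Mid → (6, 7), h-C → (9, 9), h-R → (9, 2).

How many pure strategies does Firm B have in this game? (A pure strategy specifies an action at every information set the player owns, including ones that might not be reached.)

36

Firm B owns the root with actions {f, h} — two choices.
Firm B owns the node after f with actions {y, z} — two choices.
Firm B owns the node after f-z with actions {Hi, Lo, Mid} — three choices.
Firm B owns the node after f-z-Lo with actions {S, N, E} — three choices.
A pure strategy fixes one action at each information set independently, so the count is the product 2 × 2 × 3 × 3 = 36.
(For reference, Firm A has 2 pure strategies, giving a 36×2 normal-form matrix.)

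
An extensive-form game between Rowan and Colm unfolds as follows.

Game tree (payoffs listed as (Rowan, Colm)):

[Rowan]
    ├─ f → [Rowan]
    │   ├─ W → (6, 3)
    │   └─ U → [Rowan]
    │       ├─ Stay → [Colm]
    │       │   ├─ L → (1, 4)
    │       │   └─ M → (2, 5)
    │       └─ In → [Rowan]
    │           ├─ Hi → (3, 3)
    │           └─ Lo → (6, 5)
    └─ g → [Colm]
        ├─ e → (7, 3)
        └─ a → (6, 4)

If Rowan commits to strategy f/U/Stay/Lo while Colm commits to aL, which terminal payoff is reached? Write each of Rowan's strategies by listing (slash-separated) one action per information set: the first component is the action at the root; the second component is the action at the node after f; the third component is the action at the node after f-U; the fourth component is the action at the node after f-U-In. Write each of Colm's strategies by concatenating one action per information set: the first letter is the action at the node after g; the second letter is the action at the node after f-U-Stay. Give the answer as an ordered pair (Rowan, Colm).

(1, 4)

Trace the play path from the root:
  Rowan plays f
  Rowan plays U at [f]
  Rowan plays Stay at [f-U]
  Colm plays L at [f-U-Stay]
→ terminal payoff (1, 4).
(Rowan's choice at the node after f-U-In is never reached on this path, so it doesn't affect the outcome.)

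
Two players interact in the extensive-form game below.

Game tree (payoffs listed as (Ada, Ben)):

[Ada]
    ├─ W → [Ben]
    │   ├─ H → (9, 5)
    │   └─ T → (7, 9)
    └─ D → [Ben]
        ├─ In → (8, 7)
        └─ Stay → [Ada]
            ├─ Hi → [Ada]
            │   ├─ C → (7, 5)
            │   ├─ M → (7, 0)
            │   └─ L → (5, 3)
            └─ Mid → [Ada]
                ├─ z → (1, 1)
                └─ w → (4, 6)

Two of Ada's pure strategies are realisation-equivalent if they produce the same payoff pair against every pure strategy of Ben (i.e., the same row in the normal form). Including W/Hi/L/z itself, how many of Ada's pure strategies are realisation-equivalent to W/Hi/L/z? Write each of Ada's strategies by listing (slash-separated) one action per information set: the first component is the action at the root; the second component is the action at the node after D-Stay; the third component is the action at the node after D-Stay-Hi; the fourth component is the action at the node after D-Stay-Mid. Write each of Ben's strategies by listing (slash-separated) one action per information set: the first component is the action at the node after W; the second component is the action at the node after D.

Row for W/Hi/L/z (columns H/In, H/Stay, T/In, T/Stay): (9,5) (9,5) (7,9) (7,9).
Under W/Hi/L/z, Ada's choice at the node after D-Stay and at the node after D-Stay-Hi and at the node after D-Stay-Mid can never be reached regardless of what Ben does, so varying those choices leaves every outcome unchanged.
Holding the reachable choices fixed and varying the unreachable ones freely already gives 2 × 3 × 2 = 12 equivalent strategies.
No other strategy reproduces this row, so those 12 are the full class: W/Hi/C/z, W/Hi/C/w, W/Hi/M/z, W/Hi/M/w, W/Hi/L/z, W/Hi/L/w, W/Mid/C/z, W/Mid/C/w, W/Mid/M/z, W/Mid/M/w, W/Mid/L/z, W/Mid/L/w.

12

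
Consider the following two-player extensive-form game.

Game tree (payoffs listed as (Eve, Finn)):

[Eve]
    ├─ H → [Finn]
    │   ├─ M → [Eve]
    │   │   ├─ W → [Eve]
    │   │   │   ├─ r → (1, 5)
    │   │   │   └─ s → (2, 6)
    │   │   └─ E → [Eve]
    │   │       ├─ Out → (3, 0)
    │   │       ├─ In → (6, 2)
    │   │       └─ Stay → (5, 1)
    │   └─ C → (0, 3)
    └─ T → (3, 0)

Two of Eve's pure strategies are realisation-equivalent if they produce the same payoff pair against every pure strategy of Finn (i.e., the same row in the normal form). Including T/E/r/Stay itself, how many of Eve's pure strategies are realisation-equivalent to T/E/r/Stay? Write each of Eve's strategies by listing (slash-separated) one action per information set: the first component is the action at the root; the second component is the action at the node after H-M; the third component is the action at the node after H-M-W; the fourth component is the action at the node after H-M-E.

12

Row for T/E/r/Stay (columns M, C): (3,0) (3,0).
Under T/E/r/Stay, Eve's choice at the node after H-M and at the node after H-M-W and at the node after H-M-E can never be reached regardless of what Finn does, so varying those choices leaves every outcome unchanged.
Holding the reachable choices fixed and varying the unreachable ones freely already gives 2 × 2 × 3 = 12 equivalent strategies.
No other strategy reproduces this row, so those 12 are the full class: T/W/r/Out, T/W/r/In, T/W/r/Stay, T/W/s/Out, T/W/s/In, T/W/s/Stay, T/E/r/Out, T/E/r/In, T/E/r/Stay, T/E/s/Out, T/E/s/In, T/E/s/Stay.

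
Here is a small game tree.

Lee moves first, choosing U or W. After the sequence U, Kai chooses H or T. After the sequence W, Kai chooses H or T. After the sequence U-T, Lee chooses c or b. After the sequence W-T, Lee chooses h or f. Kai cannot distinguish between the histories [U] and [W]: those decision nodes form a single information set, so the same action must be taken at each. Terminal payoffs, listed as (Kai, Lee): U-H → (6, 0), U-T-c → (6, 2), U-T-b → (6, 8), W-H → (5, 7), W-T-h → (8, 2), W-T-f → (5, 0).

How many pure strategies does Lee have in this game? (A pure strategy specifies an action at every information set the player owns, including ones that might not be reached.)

Lee owns the root with actions {U, W} — two choices.
Lee owns the node after U-T with actions {c, b} — two choices.
Lee owns the node after W-T with actions {h, f} — two choices.
A pure strategy fixes one action at each information set independently, so the count is the product 2 × 2 × 2 = 8.
(For reference, Kai has 2 pure strategies, giving a 8×2 normal-form matrix.)

8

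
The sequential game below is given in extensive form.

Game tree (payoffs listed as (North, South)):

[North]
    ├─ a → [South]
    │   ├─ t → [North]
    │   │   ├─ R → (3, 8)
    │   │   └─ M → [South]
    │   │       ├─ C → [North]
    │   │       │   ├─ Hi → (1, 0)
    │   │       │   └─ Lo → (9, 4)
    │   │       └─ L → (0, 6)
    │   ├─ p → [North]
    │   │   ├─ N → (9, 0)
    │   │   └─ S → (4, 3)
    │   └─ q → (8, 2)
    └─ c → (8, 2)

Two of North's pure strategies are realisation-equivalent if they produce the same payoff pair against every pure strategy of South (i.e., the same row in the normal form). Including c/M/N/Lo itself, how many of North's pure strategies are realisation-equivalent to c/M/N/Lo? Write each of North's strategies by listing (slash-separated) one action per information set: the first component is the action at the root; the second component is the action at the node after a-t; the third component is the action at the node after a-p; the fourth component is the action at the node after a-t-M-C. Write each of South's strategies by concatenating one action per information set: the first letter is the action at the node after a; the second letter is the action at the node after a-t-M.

Row for c/M/N/Lo (columns tC, tL, pC, pL, qC, qL): (8,2) (8,2) (8,2) (8,2) (8,2) (8,2).
Under c/M/N/Lo, North's choice at the node after a-t and at the node after a-p and at the node after a-t-M-C can never be reached regardless of what South does, so varying those choices leaves every outcome unchanged.
Holding the reachable choices fixed and varying the unreachable ones freely already gives 2 × 2 × 2 = 8 equivalent strategies.
No other strategy reproduces this row, so those 8 are the full class: c/R/N/Hi, c/R/N/Lo, c/R/S/Hi, c/R/S/Lo, c/M/N/Hi, c/M/N/Lo, c/M/S/Hi, c/M/S/Lo.

8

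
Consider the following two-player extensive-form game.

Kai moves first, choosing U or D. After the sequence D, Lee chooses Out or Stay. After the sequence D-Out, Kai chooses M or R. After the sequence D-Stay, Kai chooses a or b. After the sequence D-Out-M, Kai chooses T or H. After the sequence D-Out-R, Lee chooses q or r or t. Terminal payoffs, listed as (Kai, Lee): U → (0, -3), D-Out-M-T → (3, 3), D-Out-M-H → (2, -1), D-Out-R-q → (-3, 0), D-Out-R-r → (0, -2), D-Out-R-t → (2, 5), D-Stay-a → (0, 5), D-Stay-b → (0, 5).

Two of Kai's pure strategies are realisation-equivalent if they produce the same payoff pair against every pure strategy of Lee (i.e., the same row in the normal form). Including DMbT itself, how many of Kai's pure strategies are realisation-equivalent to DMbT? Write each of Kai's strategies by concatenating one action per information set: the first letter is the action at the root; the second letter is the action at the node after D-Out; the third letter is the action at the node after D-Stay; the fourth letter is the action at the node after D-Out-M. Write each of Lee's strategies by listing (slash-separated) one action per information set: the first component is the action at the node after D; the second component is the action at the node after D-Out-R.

2

Row for DMbT (columns Out/q, Out/r, Out/t, Stay/q, Stay/r, Stay/t): (3,3) (3,3) (3,3) (0,5) (0,5) (0,5).
Every one of Kai's information sets is on the play path for some reply by Lee when Kai follows DMbT.
Even so, DMaT happens to produce the same payoff in every column — so 2 strategies share this row.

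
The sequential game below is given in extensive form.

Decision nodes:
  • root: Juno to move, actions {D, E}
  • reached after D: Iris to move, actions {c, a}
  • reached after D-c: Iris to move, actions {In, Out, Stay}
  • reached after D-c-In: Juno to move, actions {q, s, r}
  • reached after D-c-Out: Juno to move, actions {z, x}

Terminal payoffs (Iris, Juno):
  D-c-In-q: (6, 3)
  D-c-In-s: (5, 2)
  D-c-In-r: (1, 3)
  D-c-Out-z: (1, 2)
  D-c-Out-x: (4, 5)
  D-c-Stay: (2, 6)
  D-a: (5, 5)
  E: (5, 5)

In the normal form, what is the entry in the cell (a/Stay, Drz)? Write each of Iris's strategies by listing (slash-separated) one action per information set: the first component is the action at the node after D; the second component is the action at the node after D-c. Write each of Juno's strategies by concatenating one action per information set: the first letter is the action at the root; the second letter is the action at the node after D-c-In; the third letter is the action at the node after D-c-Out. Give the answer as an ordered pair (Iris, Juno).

Trace the play path from the root:
  Juno plays D
  Iris plays a at [D]
→ terminal payoff (5, 5).
(Iris's choice at the node after D-c is never reached on this path, so it doesn't affect the outcome.)

(5, 5)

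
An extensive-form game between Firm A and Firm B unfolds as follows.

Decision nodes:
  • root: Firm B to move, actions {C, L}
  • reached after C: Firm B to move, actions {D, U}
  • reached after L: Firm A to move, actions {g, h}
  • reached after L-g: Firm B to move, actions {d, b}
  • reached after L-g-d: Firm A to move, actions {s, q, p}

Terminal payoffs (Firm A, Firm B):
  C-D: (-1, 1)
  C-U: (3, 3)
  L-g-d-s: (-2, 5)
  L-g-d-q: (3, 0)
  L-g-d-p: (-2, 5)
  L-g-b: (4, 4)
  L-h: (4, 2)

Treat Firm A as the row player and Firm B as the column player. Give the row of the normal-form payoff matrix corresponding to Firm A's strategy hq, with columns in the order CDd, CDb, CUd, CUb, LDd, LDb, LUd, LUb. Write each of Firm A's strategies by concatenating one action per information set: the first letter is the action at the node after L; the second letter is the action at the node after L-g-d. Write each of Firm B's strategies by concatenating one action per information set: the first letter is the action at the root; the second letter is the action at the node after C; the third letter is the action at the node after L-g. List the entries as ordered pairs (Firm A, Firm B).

vs CDd: Firm B plays C → Firm B plays D at [C] → (-1, 1)
vs CDb: Firm B plays C → Firm B plays D at [C] → (-1, 1)
vs CUd: Firm B plays C → Firm B plays U at [C] → (3, 3)
vs CUb: Firm B plays C → Firm B plays U at [C] → (3, 3)
vs LDd: Firm B plays L → Firm A plays h at [L] → (4, 2)
vs LDb: Firm B plays L → Firm A plays h at [L] → (4, 2)
vs LUd: Firm B plays L → Firm A plays h at [L] → (4, 2)
vs LUb: Firm B plays L → Firm A plays h at [L] → (4, 2)

(-1,1) (-1,1) (3,3) (3,3) (4,2) (4,2) (4,2) (4,2)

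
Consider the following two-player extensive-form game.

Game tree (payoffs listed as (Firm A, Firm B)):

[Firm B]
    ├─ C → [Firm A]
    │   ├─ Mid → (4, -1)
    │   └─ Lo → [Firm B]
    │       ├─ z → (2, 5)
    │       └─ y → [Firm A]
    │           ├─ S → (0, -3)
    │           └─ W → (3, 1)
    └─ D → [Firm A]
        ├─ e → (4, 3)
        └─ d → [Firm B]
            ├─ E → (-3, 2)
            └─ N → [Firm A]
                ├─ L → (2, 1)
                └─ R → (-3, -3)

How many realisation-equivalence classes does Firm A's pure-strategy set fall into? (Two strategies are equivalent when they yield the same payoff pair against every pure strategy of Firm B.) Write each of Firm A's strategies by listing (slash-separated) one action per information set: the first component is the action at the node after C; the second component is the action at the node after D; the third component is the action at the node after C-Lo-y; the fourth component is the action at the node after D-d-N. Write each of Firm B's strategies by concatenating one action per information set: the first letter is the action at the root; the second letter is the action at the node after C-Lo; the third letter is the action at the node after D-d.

Firm A has 16 pure strategies: Mid/e/S/L, Mid/e/S/R, Mid/e/W/L, Mid/e/W/R, Mid/d/S/L, Mid/d/S/R, Mid/d/W/L, Mid/d/W/R, Lo/e/S/L, Lo/e/S/R, Lo/e/W/L, Lo/e/W/R, Lo/d/S/L, Lo/d/S/R, Lo/d/W/L, Lo/d/W/R. Columns: CzE, CzN, CyE, CyN, DzE, DzN, DyE, DyN.
{Mid/e/S/L, Mid/e/S/R, Mid/e/W/L, Mid/e/W/R} → row (4,-1) (4,-1) (4,-1) (4,-1) (4,3) (4,3) (4,3) (4,3)
{Mid/d/S/L, Mid/d/W/L} → row (4,-1) (4,-1) (4,-1) (4,-1) (-3,2) (2,1) (-3,2) (2,1)
{Mid/d/S/R, Mid/d/W/R} → row (4,-1) (4,-1) (4,-1) (4,-1) (-3,2) (-3,-3) (-3,2) (-3,-3)
{Lo/e/S/L, Lo/e/S/R} → row (2,5) (2,5) (0,-3) (0,-3) (4,3) (4,3) (4,3) (4,3)
{Lo/e/W/L, Lo/e/W/R} → row (2,5) (2,5) (3,1) (3,1) (4,3) (4,3) (4,3) (4,3)
{Lo/d/S/L} → row (2,5) (2,5) (0,-3) (0,-3) (-3,2) (2,1) (-3,2) (2,1)
{Lo/d/S/R} → row (2,5) (2,5) (0,-3) (0,-3) (-3,2) (-3,-3) (-3,2) (-3,-3)
{Lo/d/W/L} → row (2,5) (2,5) (3,1) (3,1) (-3,2) (2,1) (-3,2) (2,1)
{Lo/d/W/R} → row (2,5) (2,5) (3,1) (3,1) (-3,2) (-3,-3) (-3,2) (-3,-3)
That's 9 distinct rows out of 16 strategies.

9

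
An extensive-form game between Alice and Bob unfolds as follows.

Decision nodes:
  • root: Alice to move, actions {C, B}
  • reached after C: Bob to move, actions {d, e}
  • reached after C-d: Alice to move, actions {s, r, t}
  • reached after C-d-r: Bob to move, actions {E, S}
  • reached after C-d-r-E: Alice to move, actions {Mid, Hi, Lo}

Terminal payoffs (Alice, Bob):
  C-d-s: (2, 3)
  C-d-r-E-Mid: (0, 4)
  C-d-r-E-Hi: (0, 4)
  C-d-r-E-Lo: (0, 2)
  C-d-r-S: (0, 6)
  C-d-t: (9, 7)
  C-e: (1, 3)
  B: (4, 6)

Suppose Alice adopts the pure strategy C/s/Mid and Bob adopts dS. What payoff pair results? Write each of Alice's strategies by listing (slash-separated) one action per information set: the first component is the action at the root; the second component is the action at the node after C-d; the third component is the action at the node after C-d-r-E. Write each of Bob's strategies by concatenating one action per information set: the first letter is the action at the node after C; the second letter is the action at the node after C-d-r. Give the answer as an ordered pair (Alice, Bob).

Trace the play path from the root:
  Alice plays C
  Bob plays d at [C]
  Alice plays s at [C-d]
→ terminal payoff (2, 3).
(Alice's choice at the node after C-d-r-E is never reached on this path, so it doesn't affect the outcome.)

(2, 3)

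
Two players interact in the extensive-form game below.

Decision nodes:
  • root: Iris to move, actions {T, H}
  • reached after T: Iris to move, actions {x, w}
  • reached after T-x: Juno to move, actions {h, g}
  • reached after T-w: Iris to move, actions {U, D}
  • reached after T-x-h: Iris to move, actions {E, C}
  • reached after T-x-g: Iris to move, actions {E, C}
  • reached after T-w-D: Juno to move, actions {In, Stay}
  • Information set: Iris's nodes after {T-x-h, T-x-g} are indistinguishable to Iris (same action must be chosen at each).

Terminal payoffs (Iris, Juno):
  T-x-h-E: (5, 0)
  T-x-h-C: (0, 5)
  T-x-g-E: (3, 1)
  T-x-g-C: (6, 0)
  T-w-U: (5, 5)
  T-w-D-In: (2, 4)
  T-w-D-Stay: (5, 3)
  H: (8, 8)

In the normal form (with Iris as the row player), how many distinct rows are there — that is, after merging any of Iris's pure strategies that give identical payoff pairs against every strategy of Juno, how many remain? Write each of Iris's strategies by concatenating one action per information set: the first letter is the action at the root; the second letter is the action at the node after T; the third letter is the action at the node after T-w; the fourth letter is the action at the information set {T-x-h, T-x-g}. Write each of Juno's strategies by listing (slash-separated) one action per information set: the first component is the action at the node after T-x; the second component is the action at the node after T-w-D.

Iris has 16 pure strategies: TxUE, TxUC, TxDE, TxDC, TwUE, TwUC, TwDE, TwDC, HxUE, HxUC, HxDE, HxDC, HwUE, HwUC, HwDE, HwDC. Columns: h/In, h/Stay, g/In, g/Stay.
{TxUE, TxDE} → row (5,0) (5,0) (3,1) (3,1)
{TxUC, TxDC} → row (0,5) (0,5) (6,0) (6,0)
{TwUE, TwUC} → row (5,5) (5,5) (5,5) (5,5)
{TwDE, TwDC} → row (2,4) (5,3) (2,4) (5,3)
{HxUE, HxUC, HxDE, HxDC, HwUE, HwUC, HwDE, HwDC} → row (8,8) (8,8) (8,8) (8,8)
That's 5 distinct rows out of 16 strategies.

5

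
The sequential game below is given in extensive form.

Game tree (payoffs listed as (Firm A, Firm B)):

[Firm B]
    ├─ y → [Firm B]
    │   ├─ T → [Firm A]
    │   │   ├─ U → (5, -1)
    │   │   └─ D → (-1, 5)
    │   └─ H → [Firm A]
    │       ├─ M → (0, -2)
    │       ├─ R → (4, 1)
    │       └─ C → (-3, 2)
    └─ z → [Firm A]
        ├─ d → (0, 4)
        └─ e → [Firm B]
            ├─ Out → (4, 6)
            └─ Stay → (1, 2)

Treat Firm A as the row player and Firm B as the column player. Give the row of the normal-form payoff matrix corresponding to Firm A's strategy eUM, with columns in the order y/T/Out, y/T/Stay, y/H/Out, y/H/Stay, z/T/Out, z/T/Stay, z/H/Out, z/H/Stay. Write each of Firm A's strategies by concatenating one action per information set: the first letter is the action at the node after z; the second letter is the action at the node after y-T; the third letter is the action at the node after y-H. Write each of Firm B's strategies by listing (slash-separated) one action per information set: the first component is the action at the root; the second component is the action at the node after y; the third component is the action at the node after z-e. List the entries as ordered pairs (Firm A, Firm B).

(5,-1) (5,-1) (0,-2) (0,-2) (4,6) (1,2) (4,6) (1,2)

vs y/T/Out: Firm B plays y → Firm B plays T at [y] → Firm A plays U at [y-T] → (5, -1)
vs y/T/Stay: Firm B plays y → Firm B plays T at [y] → Firm A plays U at [y-T] → (5, -1)
vs y/H/Out: Firm B plays y → Firm B plays H at [y] → Firm A plays M at [y-H] → (0, -2)
vs y/H/Stay: Firm B plays y → Firm B plays H at [y] → Firm A plays M at [y-H] → (0, -2)
vs z/T/Out: Firm B plays z → Firm A plays e at [z] → Firm B plays Out at [z-e] → (4, 6)
vs z/T/Stay: Firm B plays z → Firm A plays e at [z] → Firm B plays Stay at [z-e] → (1, 2)
vs z/H/Out: Firm B plays z → Firm A plays e at [z] → Firm B plays Out at [z-e] → (4, 6)
vs z/H/Stay: Firm B plays z → Firm A plays e at [z] → Firm B plays Stay at [z-e] → (1, 2)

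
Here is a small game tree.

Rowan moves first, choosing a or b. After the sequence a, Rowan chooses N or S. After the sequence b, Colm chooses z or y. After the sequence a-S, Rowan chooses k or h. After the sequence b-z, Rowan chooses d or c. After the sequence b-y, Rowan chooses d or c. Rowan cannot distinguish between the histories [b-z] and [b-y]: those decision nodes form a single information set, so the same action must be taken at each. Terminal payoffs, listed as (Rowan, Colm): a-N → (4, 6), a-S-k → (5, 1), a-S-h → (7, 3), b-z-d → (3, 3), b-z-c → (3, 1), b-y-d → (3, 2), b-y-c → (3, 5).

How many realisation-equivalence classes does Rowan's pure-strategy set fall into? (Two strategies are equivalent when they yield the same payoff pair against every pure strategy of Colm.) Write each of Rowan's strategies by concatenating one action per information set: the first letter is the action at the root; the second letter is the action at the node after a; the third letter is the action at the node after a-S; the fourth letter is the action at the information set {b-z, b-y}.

5

Rowan has 16 pure strategies: aNkd, aNkc, aNhd, aNhc, aSkd, aSkc, aShd, aShc, bNkd, bNkc, bNhd, bNhc, bSkd, bSkc, bShd, bShc. Columns: z, y.
{aNkd, aNkc, aNhd, aNhc} → row (4,6) (4,6)
{aSkd, aSkc} → row (5,1) (5,1)
{aShd, aShc} → row (7,3) (7,3)
{bNkd, bNhd, bSkd, bShd} → row (3,3) (3,2)
{bNkc, bNhc, bSkc, bShc} → row (3,1) (3,5)
That's 5 distinct rows out of 16 strategies.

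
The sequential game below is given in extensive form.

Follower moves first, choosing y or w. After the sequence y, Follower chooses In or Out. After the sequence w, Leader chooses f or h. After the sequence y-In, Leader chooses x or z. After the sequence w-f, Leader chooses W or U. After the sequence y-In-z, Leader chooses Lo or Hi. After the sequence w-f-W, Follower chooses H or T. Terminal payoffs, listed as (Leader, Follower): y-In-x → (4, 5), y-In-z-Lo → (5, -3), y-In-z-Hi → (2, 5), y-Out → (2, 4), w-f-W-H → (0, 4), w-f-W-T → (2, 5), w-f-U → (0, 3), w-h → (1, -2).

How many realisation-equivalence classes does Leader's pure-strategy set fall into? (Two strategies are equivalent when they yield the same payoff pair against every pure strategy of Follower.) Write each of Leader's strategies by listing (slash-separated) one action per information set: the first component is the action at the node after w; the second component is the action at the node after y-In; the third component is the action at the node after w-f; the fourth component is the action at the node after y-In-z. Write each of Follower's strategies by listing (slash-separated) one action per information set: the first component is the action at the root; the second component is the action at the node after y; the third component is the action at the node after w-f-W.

9

Leader has 16 pure strategies: f/x/W/Lo, f/x/W/Hi, f/x/U/Lo, f/x/U/Hi, f/z/W/Lo, f/z/W/Hi, f/z/U/Lo, f/z/U/Hi, h/x/W/Lo, h/x/W/Hi, h/x/U/Lo, h/x/U/Hi, h/z/W/Lo, h/z/W/Hi, h/z/U/Lo, h/z/U/Hi. Columns: y/In/H, y/In/T, y/Out/H, y/Out/T, w/In/H, w/In/T, w/Out/H, w/Out/T.
{f/x/W/Lo, f/x/W/Hi} → row (4,5) (4,5) (2,4) (2,4) (0,4) (2,5) (0,4) (2,5)
{f/x/U/Lo, f/x/U/Hi} → row (4,5) (4,5) (2,4) (2,4) (0,3) (0,3) (0,3) (0,3)
{f/z/W/Lo} → row (5,-3) (5,-3) (2,4) (2,4) (0,4) (2,5) (0,4) (2,5)
{f/z/W/Hi} → row (2,5) (2,5) (2,4) (2,4) (0,4) (2,5) (0,4) (2,5)
{f/z/U/Lo} → row (5,-3) (5,-3) (2,4) (2,4) (0,3) (0,3) (0,3) (0,3)
{f/z/U/Hi} → row (2,5) (2,5) (2,4) (2,4) (0,3) (0,3) (0,3) (0,3)
{h/x/W/Lo, h/x/W/Hi, h/x/U/Lo, h/x/U/Hi} → row (4,5) (4,5) (2,4) (2,4) (1,-2) (1,-2) (1,-2) (1,-2)
{h/z/W/Lo, h/z/U/Lo} → row (5,-3) (5,-3) (2,4) (2,4) (1,-2) (1,-2) (1,-2) (1,-2)
{h/z/W/Hi, h/z/U/Hi} → row (2,5) (2,5) (2,4) (2,4) (1,-2) (1,-2) (1,-2) (1,-2)
That's 9 distinct rows out of 16 strategies.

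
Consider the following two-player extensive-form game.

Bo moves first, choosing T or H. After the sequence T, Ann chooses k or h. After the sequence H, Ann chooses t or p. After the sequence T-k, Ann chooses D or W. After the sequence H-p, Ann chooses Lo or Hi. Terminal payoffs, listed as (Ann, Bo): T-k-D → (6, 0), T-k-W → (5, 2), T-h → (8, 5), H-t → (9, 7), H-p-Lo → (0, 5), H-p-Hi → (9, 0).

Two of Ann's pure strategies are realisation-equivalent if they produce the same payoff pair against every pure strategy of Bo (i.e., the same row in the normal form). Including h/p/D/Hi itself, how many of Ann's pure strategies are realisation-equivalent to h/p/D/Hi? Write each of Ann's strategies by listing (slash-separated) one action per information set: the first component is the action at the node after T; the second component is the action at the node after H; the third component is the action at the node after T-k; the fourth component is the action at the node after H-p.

2

Row for h/p/D/Hi (columns T, H): (8,5) (9,0).
Under h/p/D/Hi, Ann's choice at the node after T-k can never be reached regardless of what Bo does, so varying those choices leaves every outcome unchanged.
Holding the reachable choices fixed and varying the unreachable one freely already gives 2 equivalent strategies.
No other strategy reproduces this row, so those 2 are the full class: h/p/D/Hi, h/p/W/Hi.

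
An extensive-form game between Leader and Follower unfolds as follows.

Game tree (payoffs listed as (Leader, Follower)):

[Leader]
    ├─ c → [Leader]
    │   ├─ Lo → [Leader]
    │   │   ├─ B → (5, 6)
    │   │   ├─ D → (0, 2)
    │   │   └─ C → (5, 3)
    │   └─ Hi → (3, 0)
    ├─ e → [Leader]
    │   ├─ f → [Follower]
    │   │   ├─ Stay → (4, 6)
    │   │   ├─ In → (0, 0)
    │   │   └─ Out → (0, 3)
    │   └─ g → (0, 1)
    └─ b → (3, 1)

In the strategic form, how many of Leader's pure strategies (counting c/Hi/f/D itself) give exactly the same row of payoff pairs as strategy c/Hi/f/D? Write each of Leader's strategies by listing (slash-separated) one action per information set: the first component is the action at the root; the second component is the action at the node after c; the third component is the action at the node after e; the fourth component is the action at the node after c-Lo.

Row for c/Hi/f/D (columns Stay, In, Out): (3,0) (3,0) (3,0).
Under c/Hi/f/D, Leader's choice at the node after e and at the node after c-Lo can never be reached regardless of what Follower does, so varying those choices leaves every outcome unchanged.
Holding the reachable choices fixed and varying the unreachable ones freely already gives 2 × 3 = 6 equivalent strategies.
No other strategy reproduces this row, so those 6 are the full class: c/Hi/f/B, c/Hi/f/D, c/Hi/f/C, c/Hi/g/B, c/Hi/g/D, c/Hi/g/C.

6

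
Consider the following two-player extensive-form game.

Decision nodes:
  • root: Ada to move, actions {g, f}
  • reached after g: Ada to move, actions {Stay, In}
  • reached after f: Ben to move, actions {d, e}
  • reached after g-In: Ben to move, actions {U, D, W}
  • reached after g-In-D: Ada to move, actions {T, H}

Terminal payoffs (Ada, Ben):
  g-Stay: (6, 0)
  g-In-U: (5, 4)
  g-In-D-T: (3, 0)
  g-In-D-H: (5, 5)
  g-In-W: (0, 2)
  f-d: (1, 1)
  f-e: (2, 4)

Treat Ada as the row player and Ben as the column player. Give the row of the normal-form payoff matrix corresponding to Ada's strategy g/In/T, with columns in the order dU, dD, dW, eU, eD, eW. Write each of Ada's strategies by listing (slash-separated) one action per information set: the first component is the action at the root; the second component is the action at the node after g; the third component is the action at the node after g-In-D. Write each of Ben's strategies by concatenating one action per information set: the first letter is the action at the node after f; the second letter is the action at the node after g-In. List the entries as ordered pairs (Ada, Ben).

vs dU: Ada plays g → Ada plays In at [g] → Ben plays U at [g-In] → (5, 4)
vs dD: Ada plays g → Ada plays In at [g] → Ben plays D at [g-In] → Ada plays T at [g-In-D] → (3, 0)
vs dW: Ada plays g → Ada plays In at [g] → Ben plays W at [g-In] → (0, 2)
vs eU: Ada plays g → Ada plays In at [g] → Ben plays U at [g-In] → (5, 4)
vs eD: Ada plays g → Ada plays In at [g] → Ben plays D at [g-In] → Ada plays T at [g-In-D] → (3, 0)
vs eW: Ada plays g → Ada plays In at [g] → Ben plays W at [g-In] → (0, 2)

(5,4) (3,0) (0,2) (5,4) (3,0) (0,2)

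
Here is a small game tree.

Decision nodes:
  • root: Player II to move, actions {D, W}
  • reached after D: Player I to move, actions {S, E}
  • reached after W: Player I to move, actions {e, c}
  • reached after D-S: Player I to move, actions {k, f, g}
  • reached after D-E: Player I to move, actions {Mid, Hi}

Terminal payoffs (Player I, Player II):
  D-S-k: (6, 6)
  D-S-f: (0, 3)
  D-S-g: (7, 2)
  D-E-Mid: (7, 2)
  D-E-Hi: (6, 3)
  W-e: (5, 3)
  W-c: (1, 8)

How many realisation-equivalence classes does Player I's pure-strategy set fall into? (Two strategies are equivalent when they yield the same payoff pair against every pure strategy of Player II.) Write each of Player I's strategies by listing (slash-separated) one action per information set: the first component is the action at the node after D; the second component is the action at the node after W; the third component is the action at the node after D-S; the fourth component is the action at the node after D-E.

8

Player I has 24 pure strategies: S/e/k/Mid, S/e/k/Hi, S/e/f/Mid, S/e/f/Hi, S/e/g/Mid, S/e/g/Hi, S/c/k/Mid, S/c/k/Hi, S/c/f/Mid, S/c/f/Hi, S/c/g/Mid, S/c/g/Hi, E/e/k/Mid, E/e/k/Hi, E/e/f/Mid, E/e/f/Hi, E/e/g/Mid, E/e/g/Hi, E/c/k/Mid, E/c/k/Hi, E/c/f/Mid, E/c/f/Hi, E/c/g/Mid, E/c/g/Hi. Columns: D, W.
{S/e/k/Mid, S/e/k/Hi} → row (6,6) (5,3)
{S/e/f/Mid, S/e/f/Hi} → row (0,3) (5,3)
{S/e/g/Mid, S/e/g/Hi, E/e/k/Mid, E/e/f/Mid, E/e/g/Mid} → row (7,2) (5,3)
{S/c/k/Mid, S/c/k/Hi} → row (6,6) (1,8)
{S/c/f/Mid, S/c/f/Hi} → row (0,3) (1,8)
{S/c/g/Mid, S/c/g/Hi, E/c/k/Mid, E/c/f/Mid, E/c/g/Mid} → row (7,2) (1,8)
{E/e/k/Hi, E/e/f/Hi, E/e/g/Hi} → row (6,3) (5,3)
{E/c/k/Hi, E/c/f/Hi, E/c/g/Hi} → row (6,3) (1,8)
That's 8 distinct rows out of 24 strategies.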